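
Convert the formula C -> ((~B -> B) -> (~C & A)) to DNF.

C -> ((~B -> B) -> (~C & A))
≡ ~C | ((~B -> B) -> (~C & A))   — eliminate ->
≡ ~C | ~(~B -> B) | (~C & A)   — eliminate ->
≡ ~C | ~(~~B | B) | (~C & A)   — eliminate ->
≡ ~C | (~~~B & ~B) | (~C & A)   — De Morgan
≡ ~C | (~B & ~B) | (~C & A)   — double negation
≡ ~C | ~B   — simplify

~C | ~B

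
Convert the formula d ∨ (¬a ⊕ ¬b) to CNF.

d ∨ (¬a ⊕ ¬b)
≡ d ∨ ((¬a ∨ ¬b) ∧ ¬(¬a ∧ ¬b))   [expand ⊕]
≡ d ∨ ((¬a ∨ ¬b) ∧ (¬¬a ∨ ¬¬b))   [De Morgan]
≡ d ∨ ((¬a ∨ ¬b) ∧ (a ∨ ¬¬b))   [double negation]
≡ d ∨ ((¬a ∨ ¬b) ∧ (a ∨ b))   [double negation]
≡ (d ∨ ¬a ∨ ¬b) ∧ (d ∨ a ∨ b)   [distribute ∨ over ∧]

(d ∨ ¬a ∨ ¬b) ∧ (d ∨ a ∨ b)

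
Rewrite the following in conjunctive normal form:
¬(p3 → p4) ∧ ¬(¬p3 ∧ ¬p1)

¬(p3 → p4) ∧ ¬(¬p3 ∧ ¬p1)
= ¬(¬p3 ∨ p4) ∧ ¬(¬p3 ∧ ¬p1)   (eliminate →)
= ¬¬p3 ∧ ¬p4 ∧ ¬(¬p3 ∧ ¬p1)   (De Morgan)
= p3 ∧ ¬p4 ∧ ¬(¬p3 ∧ ¬p1)   (double negation)
= p3 ∧ ¬p4 ∧ (¬¬p3 ∨ ¬¬p1)   (De Morgan)
= p3 ∧ ¬p4 ∧ (p3 ∨ ¬¬p1)   (double negation)
= p3 ∧ ¬p4 ∧ (p3 ∨ p1)   (double negation)
= p3 ∧ ¬p4   (simplify)

p3 ∧ ¬p4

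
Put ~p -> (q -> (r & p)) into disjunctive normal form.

~p -> (q -> (r & p))
≡ ~~p | (q -> (r & p))   [eliminate ->]
≡ ~~p | ~q | (r & p)   [eliminate ->]
≡ p | ~q | (r & p)   [double negation]
≡ p | ~q   [simplify]

p | ~q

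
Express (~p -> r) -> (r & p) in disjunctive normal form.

(~p -> r) -> (r & p)
= ~(~p -> r) | (r & p)
= ~(~~p | r) | (r & p)
= (~~~p & ~r) | (r & p)
= (~p & ~r) | (r & p)

(~p & ~r) | (r & p)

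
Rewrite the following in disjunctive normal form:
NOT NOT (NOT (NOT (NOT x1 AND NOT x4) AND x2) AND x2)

NOT NOT (NOT (NOT (NOT x1 AND NOT x4) AND x2) AND x2)
≡ NOT (NOT (NOT x1 AND NOT x4) AND x2) AND x2   (double negation)
≡ (NOT NOT (NOT x1 AND NOT x4) OR NOT x2) AND x2   (De Morgan)
≡ ((NOT x1 AND NOT x4) OR NOT x2) AND x2   (double negation)
≡ (NOT x1 AND NOT x4 AND x2) OR (NOT x2 AND x2)   (distribute AND over OR)
≡ NOT x1 AND NOT x4 AND x2   (simplify)

NOT x1 AND NOT x4 AND x2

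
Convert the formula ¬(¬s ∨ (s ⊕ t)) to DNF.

s ∧ t

¬(¬s ∨ (s ⊕ t))
≡ ¬(¬s ∨ (s ∧ ¬t) ∨ (¬s ∧ t))   [expand ⊕]
≡ ¬¬s ∧ ¬(s ∧ ¬t) ∧ ¬(¬s ∧ t)   [De Morgan]
≡ s ∧ ¬(s ∧ ¬t) ∧ ¬(¬s ∧ t)   [double negation]
≡ s ∧ (¬s ∨ ¬¬t) ∧ ¬(¬s ∧ t)   [De Morgan]
≡ s ∧ (¬s ∨ t) ∧ ¬(¬s ∧ t)   [double negation]
≡ s ∧ (¬s ∨ t) ∧ (¬¬s ∨ ¬t)   [De Morgan]
≡ s ∧ (¬s ∨ t) ∧ (s ∨ ¬t)   [double negation]
≡ (s ∧ ¬s ∧ s) ∨ (s ∧ ¬s ∧ ¬t) ∨ (s ∧ t ∧ s) ∨ (s ∧ t ∧ ¬t)   [distribute ∧ over ∨]
≡ s ∧ t   [simplify]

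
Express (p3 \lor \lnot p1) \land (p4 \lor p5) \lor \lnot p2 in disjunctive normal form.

(p3 \lor \lnot p1) \land (p4 \lor p5) \lor \lnot p2
≡ p3 \land p4 \lor p3 \land p5 \lor \lnot p1 \land p4 \lor \lnot p1 \land p5 \lor \lnot p2   [distribute \land over \lor]

p3 \land p4 \lor p3 \land p5 \lor \lnot p1 \land p4 \lor \lnot p1 \land p5 \lor \lnot p2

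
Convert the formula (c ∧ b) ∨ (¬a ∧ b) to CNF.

(c ∧ b) ∨ (¬a ∧ b)
≡ (c ∨ ¬a) ∧ (c ∨ b) ∧ (b ∨ ¬a) ∧ (b ∨ b)   [distribute ∨ over ∧]
≡ (c ∨ ¬a) ∧ b   [simplify]

(c ∨ ¬a) ∧ b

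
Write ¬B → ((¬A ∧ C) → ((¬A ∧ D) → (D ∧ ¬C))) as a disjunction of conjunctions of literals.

B ∨ A ∨ ¬C ∨ ¬D

¬B → ((¬A ∧ C) → ((¬A ∧ D) → (D ∧ ¬C)))
⇔ ¬¬B ∨ ((¬A ∧ C) → ((¬A ∧ D) → (D ∧ ¬C)))   [eliminate →]
⇔ ¬¬B ∨ ¬(¬A ∧ C) ∨ ((¬A ∧ D) → (D ∧ ¬C))   [eliminate →]
⇔ ¬¬B ∨ ¬(¬A ∧ C) ∨ ¬(¬A ∧ D) ∨ (D ∧ ¬C)   [eliminate →]
⇔ B ∨ ¬(¬A ∧ C) ∨ ¬(¬A ∧ D) ∨ (D ∧ ¬C)   [double negation]
⇔ B ∨ ¬¬A ∨ ¬C ∨ ¬(¬A ∧ D) ∨ (D ∧ ¬C)   [De Morgan]
⇔ B ∨ A ∨ ¬C ∨ ¬(¬A ∧ D) ∨ (D ∧ ¬C)   [double negation]
⇔ B ∨ A ∨ ¬C ∨ ¬¬A ∨ ¬D ∨ (D ∧ ¬C)   [De Morgan]
⇔ B ∨ A ∨ ¬C ∨ A ∨ ¬D ∨ (D ∧ ¬C)   [double negation]
⇔ B ∨ A ∨ ¬C ∨ ¬D   [simplify]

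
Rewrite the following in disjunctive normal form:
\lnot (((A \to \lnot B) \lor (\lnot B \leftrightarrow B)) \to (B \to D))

\lnot (((A \to \lnot B) \lor (\lnot B \leftrightarrow B)) \to (B \to D))
≡ \lnot (\lnot ((A \to \lnot B) \lor (\lnot B \leftrightarrow B)) \lor (B \to D))   (eliminate \to)
≡ \lnot (\lnot (\lnot A \lor \lnot B \lor (\lnot B \leftrightarrow B)) \lor (B \to D))   (eliminate \to)
≡ \lnot (\lnot (\lnot A \lor \lnot B \lor ((\lnot B \to B) \land (B \to \lnot B))) \lor (B \to D))   (eliminate \leftrightarrow)
≡ \lnot (\lnot (\lnot A \lor \lnot B \lor ((\lnot \lnot B \lor B) \land (B \to \lnot B))) \lor (B \to D))   (eliminate \to)
≡ \lnot (\lnot (\lnot A \lor \lnot B \lor ((\lnot \lnot B \lor B) \land (\lnot B \lor \lnot B))) \lor (B \to D))   (eliminate \to)
≡ \lnot (\lnot (\lnot A \lor \lnot B \lor ((\lnot \lnot B \lor B) \land (\lnot B \lor \lnot B))) \lor \lnot B \lor D)   (eliminate \to)
≡ \lnot \lnot (\lnot A \lor \lnot B \lor ((\lnot \lnot B \lor B) \land (\lnot B \lor \lnot B))) \land \lnot \lnot B \land \lnot D   (De Morgan)
≡ (\lnot A \lor \lnot B \lor ((\lnot \lnot B \lor B) \land (\lnot B \lor \lnot B))) \land \lnot \lnot B \land \lnot D   (double negation)
≡ (\lnot A \lor \lnot B \lor ((B \lor B) \land (\lnot B \lor \lnot B))) \land \lnot \lnot B \land \lnot D   (double negation)
≡ (\lnot A \lor \lnot B \lor ((B \lor B) \land (\lnot B \lor \lnot B))) \land B \land \lnot D   (double negation)
≡ (\lnot A \land B \land \lnot D) \lor (\lnot B \land B \land \lnot D) \lor (B \land \lnot B \land B \land \lnot D) \lor (B \land \lnot B \land B \land \lnot D) \lor (B \land \lnot B \land B \land \lnot D) \lor (B \land \lnot B \land B \land \lnot D)   (distribute \land over \lor)
≡ \lnot A \land B \land \lnot D   (simplify)

\lnot A \land B \land \lnot D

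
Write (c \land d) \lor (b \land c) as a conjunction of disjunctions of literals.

c \land (d \lor b)

(c \land d) \lor (b \land c)
≡ (c \lor b) \land (c \lor c) \land (d \lor b) \land (d \lor c)   [distribute \lor over \land]
≡ c \land (d \lor b)   [simplify]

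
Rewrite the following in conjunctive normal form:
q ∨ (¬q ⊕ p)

q ∨ (¬q ⊕ p)
≡ q ∨ ((¬q ∨ p) ∧ ¬(¬q ∧ p))
≡ q ∨ ((¬q ∨ p) ∧ (¬¬q ∨ ¬p))
≡ q ∨ ((¬q ∨ p) ∧ (q ∨ ¬p))
≡ (q ∨ ¬q ∨ p) ∧ (q ∨ q ∨ ¬p)
≡ q ∨ ¬p

q ∨ ¬p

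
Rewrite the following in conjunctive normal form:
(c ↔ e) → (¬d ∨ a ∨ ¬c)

(c ↔ e) → (¬d ∨ a ∨ ¬c)
= ¬(c ↔ e) ∨ ¬d ∨ a ∨ ¬c
= ¬((c → e) ∧ (e → c)) ∨ ¬d ∨ a ∨ ¬c
= ¬((¬c ∨ e) ∧ (e → c)) ∨ ¬d ∨ a ∨ ¬c
= ¬((¬c ∨ e) ∧ (¬e ∨ c)) ∨ ¬d ∨ a ∨ ¬c
= ¬(¬c ∨ e) ∨ ¬(¬e ∨ c) ∨ ¬d ∨ a ∨ ¬c
= (¬¬c ∧ ¬e) ∨ ¬(¬e ∨ c) ∨ ¬d ∨ a ∨ ¬c
= (c ∧ ¬e) ∨ ¬(¬e ∨ c) ∨ ¬d ∨ a ∨ ¬c
= (c ∧ ¬e) ∨ (¬¬e ∧ ¬c) ∨ ¬d ∨ a ∨ ¬c
= (c ∧ ¬e) ∨ (e ∧ ¬c) ∨ ¬d ∨ a ∨ ¬c
= (c ∨ e ∨ ¬d ∨ a ∨ ¬c) ∧ (c ∨ ¬c ∨ ¬d ∨ a ∨ ¬c) ∧ (¬e ∨ e ∨ ¬d ∨ a ∨ ¬c) ∧ (¬e ∨ ¬c ∨ ¬d ∨ a ∨ ¬c)
= ¬e ∨ ¬c ∨ ¬d ∨ a

¬e ∨ ¬c ∨ ¬d ∨ a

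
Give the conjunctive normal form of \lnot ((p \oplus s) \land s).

\lnot s \lor p

\lnot ((p \oplus s) \land s)
= \lnot ((p \lor s) \land \lnot (p \land s) \land s)   (expand \oplus)
= \lnot (p \lor s) \lor \lnot \lnot (p \land s) \lor \lnot s   (De Morgan)
= \lnot p \land \lnot s \lor \lnot \lnot (p \land s) \lor \lnot s   (De Morgan)
= \lnot p \land \lnot s \lor p \land s \lor \lnot s   (double negation)
= (\lnot p \lor p \lor \lnot s) \land (\lnot p \lor s \lor \lnot s) \land (\lnot s \lor p \lor \lnot s) \land (\lnot s \lor s \lor \lnot s)   (distribute \lor over \land)
= \lnot s \lor p   (simplify)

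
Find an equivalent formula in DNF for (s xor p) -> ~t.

(s xor p) -> ~t
= ~(s xor p) | ~t   (eliminate ->)
= ~((s & ~p) | (~s & p)) | ~t   (expand xor)
= (~(s & ~p) & ~(~s & p)) | ~t   (De Morgan)
= ((~s | ~~p) & ~(~s & p)) | ~t   (De Morgan)
= ((~s | p) & ~(~s & p)) | ~t   (double negation)
= ((~s | p) & (~~s | ~p)) | ~t   (De Morgan)
= ((~s | p) & (s | ~p)) | ~t   (double negation)
= (~s & s) | (~s & ~p) | (p & s) | (p & ~p) | ~t   (distribute & over |)
= (~s & ~p) | (p & s) | ~t   (simplify)

(~s & ~p) | (p & s) | ~t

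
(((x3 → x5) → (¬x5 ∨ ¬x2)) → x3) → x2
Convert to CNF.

¬x3 ∨ x2

(((x3 → x5) → (¬x5 ∨ ¬x2)) → x3) → x2
≡ ¬(((x3 → x5) → (¬x5 ∨ ¬x2)) → x3) ∨ x2   (eliminate →)
≡ ¬(¬((x3 → x5) → (¬x5 ∨ ¬x2)) ∨ x3) ∨ x2   (eliminate →)
≡ ¬(¬(¬(x3 → x5) ∨ ¬x5 ∨ ¬x2) ∨ x3) ∨ x2   (eliminate →)
≡ ¬(¬(¬(¬x3 ∨ x5) ∨ ¬x5 ∨ ¬x2) ∨ x3) ∨ x2   (eliminate →)
≡ (¬¬(¬(¬x3 ∨ x5) ∨ ¬x5 ∨ ¬x2) ∧ ¬x3) ∨ x2   (De Morgan)
≡ ((¬(¬x3 ∨ x5) ∨ ¬x5 ∨ ¬x2) ∧ ¬x3) ∨ x2   (double negation)
≡ (((¬¬x3 ∧ ¬x5) ∨ ¬x5 ∨ ¬x2) ∧ ¬x3) ∨ x2   (De Morgan)
≡ (((x3 ∧ ¬x5) ∨ ¬x5 ∨ ¬x2) ∧ ¬x3) ∨ x2   (double negation)
≡ (x3 ∨ ¬x5 ∨ ¬x2 ∨ x2) ∧ (¬x5 ∨ ¬x5 ∨ ¬x2 ∨ x2) ∧ (¬x3 ∨ x2)   (distribute ∨ over ∧)
≡ ¬x3 ∨ x2   (simplify)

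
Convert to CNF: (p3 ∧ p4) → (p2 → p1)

¬p3 ∨ ¬p4 ∨ ¬p2 ∨ p1

(p3 ∧ p4) → (p2 → p1)
⇔ ¬(p3 ∧ p4) ∨ (p2 → p1)
⇔ ¬(p3 ∧ p4) ∨ ¬p2 ∨ p1
⇔ ¬p3 ∨ ¬p4 ∨ ¬p2 ∨ p1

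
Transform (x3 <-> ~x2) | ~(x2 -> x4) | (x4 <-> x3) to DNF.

(~x3 & x2) | (~x2 & x3) | (x2 & ~x4) | (~x4 & ~x3) | (x3 & x4)

(x3 <-> ~x2) | ~(x2 -> x4) | (x4 <-> x3)
⇔ ((x3 -> ~x2) & (~x2 -> x3)) | ~(x2 -> x4) | (x4 <-> x3)   — eliminate <->
⇔ ((~x3 | ~x2) & (~x2 -> x3)) | ~(x2 -> x4) | (x4 <-> x3)   — eliminate ->
⇔ ((~x3 | ~x2) & (~~x2 | x3)) | ~(x2 -> x4) | (x4 <-> x3)   — eliminate ->
⇔ ((~x3 | ~x2) & (~~x2 | x3)) | ~(~x2 | x4) | (x4 <-> x3)   — eliminate ->
⇔ ((~x3 | ~x2) & (~~x2 | x3)) | ~(~x2 | x4) | ((x4 -> x3) & (x3 -> x4))   — eliminate <->
⇔ ((~x3 | ~x2) & (~~x2 | x3)) | ~(~x2 | x4) | ((~x4 | x3) & (x3 -> x4))   — eliminate ->
⇔ ((~x3 | ~x2) & (~~x2 | x3)) | ~(~x2 | x4) | ((~x4 | x3) & (~x3 | x4))   — eliminate ->
⇔ ((~x3 | ~x2) & (x2 | x3)) | ~(~x2 | x4) | ((~x4 | x3) & (~x3 | x4))   — double negation
⇔ ((~x3 | ~x2) & (x2 | x3)) | (~~x2 & ~x4) | ((~x4 | x3) & (~x3 | x4))   — De Morgan
⇔ ((~x3 | ~x2) & (x2 | x3)) | (x2 & ~x4) | ((~x4 | x3) & (~x3 | x4))   — double negation
⇔ (~x3 & x2) | (~x3 & x3) | (~x2 & x2) | (~x2 & x3) | (x2 & ~x4) | (~x4 & ~x3) | (~x4 & x4) | (x3 & ~x3) | (x3 & x4)   — distribute & over |
⇔ (~x3 & x2) | (~x2 & x3) | (x2 & ~x4) | (~x4 & ~x3) | (x3 & x4)   — simplify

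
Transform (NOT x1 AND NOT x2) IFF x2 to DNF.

(NOT x1 AND NOT x2) IFF x2
≡ ((NOT x1 AND NOT x2) IMPLIES x2) AND (x2 IMPLIES (NOT x1 AND NOT x2))   [eliminate IFF]
≡ (NOT (NOT x1 AND NOT x2) OR x2) AND (x2 IMPLIES (NOT x1 AND NOT x2))   [eliminate IMPLIES]
≡ (NOT (NOT x1 AND NOT x2) OR x2) AND (NOT x2 OR (NOT x1 AND NOT x2))   [eliminate IMPLIES]
≡ (NOT NOT x1 OR NOT NOT x2 OR x2) AND (NOT x2 OR (NOT x1 AND NOT x2))   [De Morgan]
≡ (x1 OR NOT NOT x2 OR x2) AND (NOT x2 OR (NOT x1 AND NOT x2))   [double negation]
≡ (x1 OR x2 OR x2) AND (NOT x2 OR (NOT x1 AND NOT x2))   [double negation]
≡ (x1 AND NOT x2) OR (x1 AND NOT x1 AND NOT x2) OR (x2 AND NOT x2) OR (x2 AND NOT x1 AND NOT x2) OR (x2 AND NOT x2) OR (x2 AND NOT x1 AND NOT x2)   [distribute AND over OR]
≡ x1 AND NOT x2   [simplify]

x1 AND NOT x2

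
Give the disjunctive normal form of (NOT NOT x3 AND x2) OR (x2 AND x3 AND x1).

x3 AND x2

(NOT NOT x3 AND x2) OR (x2 AND x3 AND x1)
≡ (x3 AND x2) OR (x2 AND x3 AND x1)   [double negation]
≡ x3 AND x2   [simplify]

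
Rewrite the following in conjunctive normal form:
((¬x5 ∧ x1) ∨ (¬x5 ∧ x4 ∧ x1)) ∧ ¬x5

((¬x5 ∧ x1) ∨ (¬x5 ∧ x4 ∧ x1)) ∧ ¬x5
⇔ (¬x5 ∨ ¬x5) ∧ (¬x5 ∨ x4) ∧ (¬x5 ∨ x1) ∧ (x1 ∨ ¬x5) ∧ (x1 ∨ x4) ∧ (x1 ∨ x1) ∧ ¬x5   (distribute ∨ over ∧)
⇔ ¬x5 ∧ x1   (simplify)

¬x5 ∧ x1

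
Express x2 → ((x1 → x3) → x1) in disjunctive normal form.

¬x2 ∨ x1

x2 → ((x1 → x3) → x1)
≡ ¬x2 ∨ ((x1 → x3) → x1)   [eliminate →]
≡ ¬x2 ∨ ¬(x1 → x3) ∨ x1   [eliminate →]
≡ ¬x2 ∨ ¬(¬x1 ∨ x3) ∨ x1   [eliminate →]
≡ ¬x2 ∨ (¬¬x1 ∧ ¬x3) ∨ x1   [De Morgan]
≡ ¬x2 ∨ (x1 ∧ ¬x3) ∨ x1   [double negation]
≡ ¬x2 ∨ x1   [simplify]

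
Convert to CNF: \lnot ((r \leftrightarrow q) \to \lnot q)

\lnot ((r \leftrightarrow q) \to \lnot q)
= \lnot (\lnot (r \leftrightarrow q) \lor \lnot q)   [eliminate \to]
= \lnot (\lnot ((r \to q) \land (q \to r)) \lor \lnot q)   [eliminate \leftrightarrow]
= \lnot (\lnot ((\lnot r \lor q) \land (q \to r)) \lor \lnot q)   [eliminate \to]
= \lnot (\lnot ((\lnot r \lor q) \land (\lnot q \lor r)) \lor \lnot q)   [eliminate \to]
= \lnot \lnot ((\lnot r \lor q) \land (\lnot q \lor r)) \land \lnot \lnot q   [De Morgan]
= (\lnot r \lor q) \land (\lnot q \lor r) \land \lnot \lnot q   [double negation]
= (\lnot r \lor q) \land (\lnot q \lor r) \land q   [double negation]
= (\lnot q \lor r) \land q   [simplify]

(\lnot q \lor r) \land q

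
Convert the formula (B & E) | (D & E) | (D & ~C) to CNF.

(B | D) & (E | D) & (E | ~C)

(B & E) | (D & E) | (D & ~C)
≡ (B | D | D) & (B | D | ~C) & (B | E | D) & (B | E | ~C) & (E | D | D) & (E | D | ~C) & (E | E | D) & (E | E | ~C)   [distribute | over &]
≡ (B | D) & (E | D) & (E | ~C)   [simplify]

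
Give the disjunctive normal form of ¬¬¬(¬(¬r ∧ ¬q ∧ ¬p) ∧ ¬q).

(¬r ∧ ¬q ∧ ¬p) ∨ q

¬¬¬(¬(¬r ∧ ¬q ∧ ¬p) ∧ ¬q)
= ¬(¬(¬r ∧ ¬q ∧ ¬p) ∧ ¬q)   — double negation
= ¬¬(¬r ∧ ¬q ∧ ¬p) ∨ ¬¬q   — De Morgan
= (¬r ∧ ¬q ∧ ¬p) ∨ ¬¬q   — double negation
= (¬r ∧ ¬q ∧ ¬p) ∨ q   — double negation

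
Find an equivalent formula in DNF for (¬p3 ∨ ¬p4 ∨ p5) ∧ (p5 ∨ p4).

(¬p3 ∨ ¬p4 ∨ p5) ∧ (p5 ∨ p4)
≡ (¬p3 ∧ p5) ∨ (¬p3 ∧ p4) ∨ (¬p4 ∧ p5) ∨ (¬p4 ∧ p4) ∨ (p5 ∧ p5) ∨ (p5 ∧ p4)   (distribute ∧ over ∨)
≡ (¬p3 ∧ p4) ∨ p5   (simplify)

(¬p3 ∧ p4) ∨ p5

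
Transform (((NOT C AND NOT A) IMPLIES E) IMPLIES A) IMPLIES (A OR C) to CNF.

C OR A OR E

(((NOT C AND NOT A) IMPLIES E) IMPLIES A) IMPLIES (A OR C)
= NOT (((NOT C AND NOT A) IMPLIES E) IMPLIES A) OR A OR C   (eliminate IMPLIES)
= NOT (NOT ((NOT C AND NOT A) IMPLIES E) OR A) OR A OR C   (eliminate IMPLIES)
= NOT (NOT (NOT (NOT C AND NOT A) OR E) OR A) OR A OR C   (eliminate IMPLIES)
= (NOT NOT (NOT (NOT C AND NOT A) OR E) AND NOT A) OR A OR C   (De Morgan)
= ((NOT (NOT C AND NOT A) OR E) AND NOT A) OR A OR C   (double negation)
= ((NOT NOT C OR NOT NOT A OR E) AND NOT A) OR A OR C   (De Morgan)
= ((C OR NOT NOT A OR E) AND NOT A) OR A OR C   (double negation)
= ((C OR A OR E) AND NOT A) OR A OR C   (double negation)
= (C OR A OR E OR A OR C) AND (NOT A OR A OR C)   (distribute OR over AND)
= C OR A OR E   (simplify)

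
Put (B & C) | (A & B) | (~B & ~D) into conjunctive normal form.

(B & C) | (A & B) | (~B & ~D)
≡ (B | A | ~B) & (B | A | ~D) & (B | B | ~B) & (B | B | ~D) & (C | A | ~B) & (C | A | ~D) & (C | B | ~B) & (C | B | ~D)   — distribute | over &
≡ (B | ~D) & (C | A | ~B) & (C | A | ~D)   — simplify

(B | ~D) & (C | A | ~B) & (C | A | ~D)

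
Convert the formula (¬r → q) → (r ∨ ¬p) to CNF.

(¬r → q) → (r ∨ ¬p)
= ¬(¬r → q) ∨ r ∨ ¬p   (eliminate →)
= ¬(¬¬r ∨ q) ∨ r ∨ ¬p   (eliminate →)
= (¬¬¬r ∧ ¬q) ∨ r ∨ ¬p   (De Morgan)
= (¬r ∧ ¬q) ∨ r ∨ ¬p   (double negation)
= (¬r ∨ r ∨ ¬p) ∧ (¬q ∨ r ∨ ¬p)   (distribute ∨ over ∧)
= ¬q ∨ r ∨ ¬p   (simplify)

¬q ∨ r ∨ ¬p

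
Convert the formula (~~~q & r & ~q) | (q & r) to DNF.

(~q & r) | (q & r)

(~~~q & r & ~q) | (q & r)
≡ (~q & r & ~q) | (q & r)   (double negation)
≡ (~q & r) | (q & r)   (simplify)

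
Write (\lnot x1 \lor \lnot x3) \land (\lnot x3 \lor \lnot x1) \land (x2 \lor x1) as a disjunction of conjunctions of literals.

(\lnot x1 \lor \lnot x3) \land (\lnot x3 \lor \lnot x1) \land (x2 \lor x1)
= (\lnot x1 \land \lnot x3 \land x2) \lor (\lnot x1 \land \lnot x3 \land x1) \lor (\lnot x1 \land \lnot x1 \land x2) \lor (\lnot x1 \land \lnot x1 \land x1) \lor (\lnot x3 \land \lnot x3 \land x2) \lor (\lnot x3 \land \lnot x3 \land x1) \lor (\lnot x3 \land \lnot x1 \land x2) \lor (\lnot x3 \land \lnot x1 \land x1)   (distribute \land over \lor)
= (\lnot x1 \land x2) \lor (\lnot x3 \land x2) \lor (\lnot x3 \land x1)   (simplify)

(\lnot x1 \land x2) \lor (\lnot x3 \land x2) \lor (\lnot x3 \land x1)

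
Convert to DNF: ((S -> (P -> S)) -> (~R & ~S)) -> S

(~S & R) | (~P & R) | S

((S -> (P -> S)) -> (~R & ~S)) -> S
≡ ~((S -> (P -> S)) -> (~R & ~S)) | S   [eliminate ->]
≡ ~(~(S -> (P -> S)) | (~R & ~S)) | S   [eliminate ->]
≡ ~(~(~S | (P -> S)) | (~R & ~S)) | S   [eliminate ->]
≡ ~(~(~S | ~P | S) | (~R & ~S)) | S   [eliminate ->]
≡ (~~(~S | ~P | S) & ~(~R & ~S)) | S   [De Morgan]
≡ ((~S | ~P | S) & ~(~R & ~S)) | S   [double negation]
≡ ((~S | ~P | S) & (~~R | ~~S)) | S   [De Morgan]
≡ ((~S | ~P | S) & (R | ~~S)) | S   [double negation]
≡ ((~S | ~P | S) & (R | S)) | S   [double negation]
≡ (~S & R) | (~S & S) | (~P & R) | (~P & S) | (S & R) | (S & S) | S   [distribute & over |]
≡ (~S & R) | (~P & R) | S   [simplify]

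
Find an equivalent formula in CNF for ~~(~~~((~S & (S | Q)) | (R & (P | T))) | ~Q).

~~(~~~((~S & (S | Q)) | (R & (P | T))) | ~Q)
⇔ ~~~((~S & (S | Q)) | (R & (P | T))) | ~Q   [double negation]
⇔ ~((~S & (S | Q)) | (R & (P | T))) | ~Q   [double negation]
⇔ (~(~S & (S | Q)) & ~(R & (P | T))) | ~Q   [De Morgan]
⇔ ((~~S | ~(S | Q)) & ~(R & (P | T))) | ~Q   [De Morgan]
⇔ ((S | ~(S | Q)) & ~(R & (P | T))) | ~Q   [double negation]
⇔ ((S | (~S & ~Q)) & ~(R & (P | T))) | ~Q   [De Morgan]
⇔ ((S | (~S & ~Q)) & (~R | ~(P | T))) | ~Q   [De Morgan]
⇔ ((S | (~S & ~Q)) & (~R | (~P & ~T))) | ~Q   [De Morgan]
⇔ (S | ~S | ~Q) & (S | ~Q | ~Q) & (~R | ~P | ~Q) & (~R | ~T | ~Q)   [distribute | over &]
⇔ (S | ~Q) & (~R | ~P | ~Q) & (~R | ~T | ~Q)   [simplify]

(S | ~Q) & (~R | ~P | ~Q) & (~R | ~T | ~Q)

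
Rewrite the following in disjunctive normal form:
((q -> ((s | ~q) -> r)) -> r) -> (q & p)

(~q & ~r) | (~s & q & ~r) | (q & p)

((q -> ((s | ~q) -> r)) -> r) -> (q & p)
≡ ~((q -> ((s | ~q) -> r)) -> r) | (q & p)   (eliminate ->)
≡ ~(~(q -> ((s | ~q) -> r)) | r) | (q & p)   (eliminate ->)
≡ ~(~(~q | ((s | ~q) -> r)) | r) | (q & p)   (eliminate ->)
≡ ~(~(~q | ~(s | ~q) | r) | r) | (q & p)   (eliminate ->)
≡ (~~(~q | ~(s | ~q) | r) & ~r) | (q & p)   (De Morgan)
≡ ((~q | ~(s | ~q) | r) & ~r) | (q & p)   (double negation)
≡ ((~q | (~s & ~~q) | r) & ~r) | (q & p)   (De Morgan)
≡ ((~q | (~s & q) | r) & ~r) | (q & p)   (double negation)
≡ (~q & ~r) | (~s & q & ~r) | (r & ~r) | (q & p)   (distribute & over |)
≡ (~q & ~r) | (~s & q & ~r) | (q & p)   (simplify)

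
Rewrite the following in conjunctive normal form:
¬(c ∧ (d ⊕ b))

(¬c ∨ ¬d ∨ b) ∧ (¬c ∨ ¬b ∨ d)

¬(c ∧ (d ⊕ b))
≡ ¬(c ∧ (d ∨ b) ∧ ¬(d ∧ b))   (expand ⊕)
≡ ¬c ∨ ¬(d ∨ b) ∨ ¬¬(d ∧ b)   (De Morgan)
≡ ¬c ∨ (¬d ∧ ¬b) ∨ ¬¬(d ∧ b)   (De Morgan)
≡ ¬c ∨ (¬d ∧ ¬b) ∨ (d ∧ b)   (double negation)
≡ (¬c ∨ ¬d ∨ d) ∧ (¬c ∨ ¬d ∨ b) ∧ (¬c ∨ ¬b ∨ d) ∧ (¬c ∨ ¬b ∨ b)   (distribute ∨ over ∧)
≡ (¬c ∨ ¬d ∨ b) ∧ (¬c ∨ ¬b ∨ d)   (simplify)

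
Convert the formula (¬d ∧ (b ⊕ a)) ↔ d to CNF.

(¬d ∧ (b ⊕ a)) ↔ d
≡ ((¬d ∧ (b ⊕ a)) → d) ∧ (d → (¬d ∧ (b ⊕ a)))   — eliminate ↔
≡ (¬(¬d ∧ (b ⊕ a)) ∨ d) ∧ (d → (¬d ∧ (b ⊕ a)))   — eliminate →
≡ (¬(¬d ∧ (b ∨ a) ∧ ¬(b ∧ a)) ∨ d) ∧ (d → (¬d ∧ (b ⊕ a)))   — expand ⊕
≡ (¬(¬d ∧ (b ∨ a) ∧ ¬(b ∧ a)) ∨ d) ∧ (¬d ∨ (¬d ∧ (b ⊕ a)))   — eliminate →
≡ (¬(¬d ∧ (b ∨ a) ∧ ¬(b ∧ a)) ∨ d) ∧ (¬d ∨ (¬d ∧ (b ∨ a) ∧ ¬(b ∧ a)))   — expand ⊕
≡ (¬¬d ∨ ¬(b ∨ a) ∨ ¬¬(b ∧ a) ∨ d) ∧ (¬d ∨ (¬d ∧ (b ∨ a) ∧ ¬(b ∧ a)))   — De Morgan
≡ (d ∨ ¬(b ∨ a) ∨ ¬¬(b ∧ a) ∨ d) ∧ (¬d ∨ (¬d ∧ (b ∨ a) ∧ ¬(b ∧ a)))   — double negation
≡ (d ∨ (¬b ∧ ¬a) ∨ ¬¬(b ∧ a) ∨ d) ∧ (¬d ∨ (¬d ∧ (b ∨ a) ∧ ¬(b ∧ a)))   — De Morgan
≡ (d ∨ (¬b ∧ ¬a) ∨ (b ∧ a) ∨ d) ∧ (¬d ∨ (¬d ∧ (b ∨ a) ∧ ¬(b ∧ a)))   — double negation
≡ (d ∨ (¬b ∧ ¬a) ∨ (b ∧ a) ∨ d) ∧ (¬d ∨ (¬d ∧ (b ∨ a) ∧ (¬b ∨ ¬a)))   — De Morgan
≡ (d ∨ ¬b ∨ b ∨ d) ∧ (d ∨ ¬b ∨ a ∨ d) ∧ (d ∨ ¬a ∨ b ∨ d) ∧ (d ∨ ¬a ∨ a ∨ d) ∧ (¬d ∨ ¬d) ∧ (¬d ∨ b ∨ a) ∧ (¬d ∨ ¬b ∨ ¬a)   — distribute ∨ over ∧
≡ (d ∨ ¬b ∨ a) ∧ (d ∨ ¬a ∨ b) ∧ ¬d   — simplify

(d ∨ ¬b ∨ a) ∧ (d ∨ ¬a ∨ b) ∧ ¬d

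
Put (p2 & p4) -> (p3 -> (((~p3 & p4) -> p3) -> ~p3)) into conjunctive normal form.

~p2 | ~p4 | ~p3

(p2 & p4) -> (p3 -> (((~p3 & p4) -> p3) -> ~p3))
⇔ ~(p2 & p4) | (p3 -> (((~p3 & p4) -> p3) -> ~p3))   [eliminate ->]
⇔ ~(p2 & p4) | ~p3 | (((~p3 & p4) -> p3) -> ~p3)   [eliminate ->]
⇔ ~(p2 & p4) | ~p3 | ~((~p3 & p4) -> p3) | ~p3   [eliminate ->]
⇔ ~(p2 & p4) | ~p3 | ~(~(~p3 & p4) | p3) | ~p3   [eliminate ->]
⇔ ~p2 | ~p4 | ~p3 | ~(~(~p3 & p4) | p3) | ~p3   [De Morgan]
⇔ ~p2 | ~p4 | ~p3 | (~~(~p3 & p4) & ~p3) | ~p3   [De Morgan]
⇔ ~p2 | ~p4 | ~p3 | (~p3 & p4 & ~p3) | ~p3   [double negation]
⇔ (~p2 | ~p4 | ~p3 | ~p3 | ~p3) & (~p2 | ~p4 | ~p3 | p4 | ~p3) & (~p2 | ~p4 | ~p3 | ~p3 | ~p3)   [distribute | over &]
⇔ ~p2 | ~p4 | ~p3   [simplify]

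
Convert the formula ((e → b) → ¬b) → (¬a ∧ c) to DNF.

b ∨ (¬a ∧ c)

((e → b) → ¬b) → (¬a ∧ c)
⇔ ¬((e → b) → ¬b) ∨ (¬a ∧ c)   — eliminate →
⇔ ¬(¬(e → b) ∨ ¬b) ∨ (¬a ∧ c)   — eliminate →
⇔ ¬(¬(¬e ∨ b) ∨ ¬b) ∨ (¬a ∧ c)   — eliminate →
⇔ (¬¬(¬e ∨ b) ∧ ¬¬b) ∨ (¬a ∧ c)   — De Morgan
⇔ ((¬e ∨ b) ∧ ¬¬b) ∨ (¬a ∧ c)   — double negation
⇔ ((¬e ∨ b) ∧ b) ∨ (¬a ∧ c)   — double negation
⇔ (¬e ∧ b) ∨ (b ∧ b) ∨ (¬a ∧ c)   — distribute ∧ over ∨
⇔ b ∨ (¬a ∧ c)   — simplify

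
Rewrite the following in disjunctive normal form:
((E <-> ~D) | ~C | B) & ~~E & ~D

((E <-> ~D) | ~C | B) & ~~E & ~D
≡ (((E -> ~D) & (~D -> E)) | ~C | B) & ~~E & ~D   — eliminate <->
≡ (((~E | ~D) & (~D -> E)) | ~C | B) & ~~E & ~D   — eliminate ->
≡ (((~E | ~D) & (~~D | E)) | ~C | B) & ~~E & ~D   — eliminate ->
≡ (((~E | ~D) & (D | E)) | ~C | B) & ~~E & ~D   — double negation
≡ (((~E | ~D) & (D | E)) | ~C | B) & E & ~D   — double negation
≡ (~E & D & E & ~D) | (~E & E & E & ~D) | (~D & D & E & ~D) | (~D & E & E & ~D) | (~C & E & ~D) | (B & E & ~D)   — distribute & over |
≡ ~D & E   — simplify

~D & E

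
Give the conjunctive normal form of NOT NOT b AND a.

NOT NOT b AND a
≡ b AND a   [double negation]

b AND a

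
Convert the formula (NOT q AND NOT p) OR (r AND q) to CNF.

(NOT q OR r) AND (NOT p OR r) AND (NOT p OR q)

(NOT q AND NOT p) OR (r AND q)
≡ (NOT q OR r) AND (NOT q OR q) AND (NOT p OR r) AND (NOT p OR q)   (distribute OR over AND)
≡ (NOT q OR r) AND (NOT p OR r) AND (NOT p OR q)   (simplify)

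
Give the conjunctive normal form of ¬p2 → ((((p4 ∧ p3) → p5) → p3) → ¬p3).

¬p2 → ((((p4 ∧ p3) → p5) → p3) → ¬p3)
⇔ ¬¬p2 ∨ ((((p4 ∧ p3) → p5) → p3) → ¬p3)   [eliminate →]
⇔ ¬¬p2 ∨ ¬(((p4 ∧ p3) → p5) → p3) ∨ ¬p3   [eliminate →]
⇔ ¬¬p2 ∨ ¬(¬((p4 ∧ p3) → p5) ∨ p3) ∨ ¬p3   [eliminate →]
⇔ ¬¬p2 ∨ ¬(¬(¬(p4 ∧ p3) ∨ p5) ∨ p3) ∨ ¬p3   [eliminate →]
⇔ p2 ∨ ¬(¬(¬(p4 ∧ p3) ∨ p5) ∨ p3) ∨ ¬p3   [double negation]
⇔ p2 ∨ (¬¬(¬(p4 ∧ p3) ∨ p5) ∧ ¬p3) ∨ ¬p3   [De Morgan]
⇔ p2 ∨ ((¬(p4 ∧ p3) ∨ p5) ∧ ¬p3) ∨ ¬p3   [double negation]
⇔ p2 ∨ ((¬p4 ∨ ¬p3 ∨ p5) ∧ ¬p3) ∨ ¬p3   [De Morgan]
⇔ (p2 ∨ ¬p4 ∨ ¬p3 ∨ p5 ∨ ¬p3) ∧ (p2 ∨ ¬p3 ∨ ¬p3)   [distribute ∨ over ∧]
⇔ p2 ∨ ¬p3   [simplify]

p2 ∨ ¬p3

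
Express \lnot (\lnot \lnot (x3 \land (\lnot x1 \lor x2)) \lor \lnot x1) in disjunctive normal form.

(\lnot x3 \land x1) \lor (x1 \land \lnot x2)

\lnot (\lnot \lnot (x3 \land (\lnot x1 \lor x2)) \lor \lnot x1)
= \lnot \lnot \lnot (x3 \land (\lnot x1 \lor x2)) \land \lnot \lnot x1   [De Morgan]
= \lnot (x3 \land (\lnot x1 \lor x2)) \land \lnot \lnot x1   [double negation]
= (\lnot x3 \lor \lnot (\lnot x1 \lor x2)) \land \lnot \lnot x1   [De Morgan]
= (\lnot x3 \lor (\lnot \lnot x1 \land \lnot x2)) \land \lnot \lnot x1   [De Morgan]
= (\lnot x3 \lor (x1 \land \lnot x2)) \land \lnot \lnot x1   [double negation]
= (\lnot x3 \lor (x1 \land \lnot x2)) \land x1   [double negation]
= (\lnot x3 \land x1) \lor (x1 \land \lnot x2 \land x1)   [distribute \land over \lor]
= (\lnot x3 \land x1) \lor (x1 \land \lnot x2)   [simplify]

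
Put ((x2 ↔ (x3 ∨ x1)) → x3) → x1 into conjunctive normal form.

(¬x2 ∨ x3 ∨ x1) ∧ (¬x3 ∨ x1)

((x2 ↔ (x3 ∨ x1)) → x3) → x1
≡ ¬((x2 ↔ (x3 ∨ x1)) → x3) ∨ x1   [eliminate →]
≡ ¬(¬(x2 ↔ (x3 ∨ x1)) ∨ x3) ∨ x1   [eliminate →]
≡ ¬(¬((x2 → (x3 ∨ x1)) ∧ ((x3 ∨ x1) → x2)) ∨ x3) ∨ x1   [eliminate ↔]
≡ ¬(¬((¬x2 ∨ x3 ∨ x1) ∧ ((x3 ∨ x1) → x2)) ∨ x3) ∨ x1   [eliminate →]
≡ ¬(¬((¬x2 ∨ x3 ∨ x1) ∧ (¬(x3 ∨ x1) ∨ x2)) ∨ x3) ∨ x1   [eliminate →]
≡ (¬¬((¬x2 ∨ x3 ∨ x1) ∧ (¬(x3 ∨ x1) ∨ x2)) ∧ ¬x3) ∨ x1   [De Morgan]
≡ ((¬x2 ∨ x3 ∨ x1) ∧ (¬(x3 ∨ x1) ∨ x2) ∧ ¬x3) ∨ x1   [double negation]
≡ ((¬x2 ∨ x3 ∨ x1) ∧ ((¬x3 ∧ ¬x1) ∨ x2) ∧ ¬x3) ∨ x1   [De Morgan]
≡ (¬x2 ∨ x3 ∨ x1 ∨ x1) ∧ (¬x3 ∨ x2 ∨ x1) ∧ (¬x1 ∨ x2 ∨ x1) ∧ (¬x3 ∨ x1)   [distribute ∨ over ∧]
≡ (¬x2 ∨ x3 ∨ x1) ∧ (¬x3 ∨ x1)   [simplify]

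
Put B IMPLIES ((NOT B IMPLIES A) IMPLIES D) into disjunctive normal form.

B IMPLIES ((NOT B IMPLIES A) IMPLIES D)
⇔ NOT B OR ((NOT B IMPLIES A) IMPLIES D)   [eliminate IMPLIES]
⇔ NOT B OR NOT (NOT B IMPLIES A) OR D   [eliminate IMPLIES]
⇔ NOT B OR NOT (NOT NOT B OR A) OR D   [eliminate IMPLIES]
⇔ NOT B OR (NOT NOT NOT B AND NOT A) OR D   [De Morgan]
⇔ NOT B OR (NOT B AND NOT A) OR D   [double negation]
⇔ NOT B OR D   [simplify]

NOT B OR D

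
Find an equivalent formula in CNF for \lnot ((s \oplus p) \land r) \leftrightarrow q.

(s \lor p \lor q) \land (\lnot s \lor \lnot p \lor q) \land (r \lor q) \land (\lnot q \lor \lnot s \lor p \lor \lnot r) \land (\lnot q \lor \lnot p \lor s \lor \lnot r)

\lnot ((s \oplus p) \land r) \leftrightarrow q
= (\lnot ((s \oplus p) \land r) \to q) \land (q \to \lnot ((s \oplus p) \land r))   [eliminate \leftrightarrow]
= (\lnot \lnot ((s \oplus p) \land r) \lor q) \land (q \to \lnot ((s \oplus p) \land r))   [eliminate \to]
= (\lnot \lnot ((s \lor p) \land \lnot (s \land p) \land r) \lor q) \land (q \to \lnot ((s \oplus p) \land r))   [expand \oplus]
= (\lnot \lnot ((s \lor p) \land \lnot (s \land p) \land r) \lor q) \land (\lnot q \lor \lnot ((s \oplus p) \land r))   [eliminate \to]
= (\lnot \lnot ((s \lor p) \land \lnot (s \land p) \land r) \lor q) \land (\lnot q \lor \lnot ((s \lor p) \land \lnot (s \land p) \land r))   [expand \oplus]
= (((s \lor p) \land \lnot (s \land p) \land r) \lor q) \land (\lnot q \lor \lnot ((s \lor p) \land \lnot (s \land p) \land r))   [double negation]
= (((s \lor p) \land (\lnot s \lor \lnot p) \land r) \lor q) \land (\lnot q \lor \lnot ((s \lor p) \land \lnot (s \land p) \land r))   [De Morgan]
= (((s \lor p) \land (\lnot s \lor \lnot p) \land r) \lor q) \land (\lnot q \lor \lnot (s \lor p) \lor \lnot \lnot (s \land p) \lor \lnot r)   [De Morgan]
= (((s \lor p) \land (\lnot s \lor \lnot p) \land r) \lor q) \land (\lnot q \lor (\lnot s \land \lnot p) \lor \lnot \lnot (s \land p) \lor \lnot r)   [De Morgan]
= (((s \lor p) \land (\lnot s \lor \lnot p) \land r) \lor q) \land (\lnot q \lor (\lnot s \land \lnot p) \lor (s \land p) \lor \lnot r)   [double negation]
= (s \lor p \lor q) \land (\lnot s \lor \lnot p \lor q) \land (r \lor q) \land (\lnot q \lor \lnot s \lor s \lor \lnot r) \land (\lnot q \lor \lnot s \lor p \lor \lnot r) \land (\lnot q \lor \lnot p \lor s \lor \lnot r) \land (\lnot q \lor \lnot p \lor p \lor \lnot r)   [distribute \lor over \land]
= (s \lor p \lor q) \land (\lnot s \lor \lnot p \lor q) \land (r \lor q) \land (\lnot q \lor \lnot s \lor p \lor \lnot r) \land (\lnot q \lor \lnot p \lor s \lor \lnot r)   [simplify]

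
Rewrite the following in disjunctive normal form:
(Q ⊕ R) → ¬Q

(Q ⊕ R) → ¬Q
⇔ ¬(Q ⊕ R) ∨ ¬Q   [eliminate →]
⇔ ¬((Q ∧ ¬R) ∨ (¬Q ∧ R)) ∨ ¬Q   [expand ⊕]
⇔ (¬(Q ∧ ¬R) ∧ ¬(¬Q ∧ R)) ∨ ¬Q   [De Morgan]
⇔ ((¬Q ∨ ¬¬R) ∧ ¬(¬Q ∧ R)) ∨ ¬Q   [De Morgan]
⇔ ((¬Q ∨ R) ∧ ¬(¬Q ∧ R)) ∨ ¬Q   [double negation]
⇔ ((¬Q ∨ R) ∧ (¬¬Q ∨ ¬R)) ∨ ¬Q   [De Morgan]
⇔ ((¬Q ∨ R) ∧ (Q ∨ ¬R)) ∨ ¬Q   [double negation]
⇔ (¬Q ∧ Q) ∨ (¬Q ∧ ¬R) ∨ (R ∧ Q) ∨ (R ∧ ¬R) ∨ ¬Q   [distribute ∧ over ∨]
⇔ (R ∧ Q) ∨ ¬Q   [simplify]

(R ∧ Q) ∨ ¬Q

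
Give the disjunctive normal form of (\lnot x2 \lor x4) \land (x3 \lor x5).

(\lnot x2 \lor x4) \land (x3 \lor x5)
= (\lnot x2 \land x3) \lor (\lnot x2 \land x5) \lor (x4 \land x3) \lor (x4 \land x5)

(\lnot x2 \land x3) \lor (\lnot x2 \land x5) \lor (x4 \land x3) \lor (x4 \land x5)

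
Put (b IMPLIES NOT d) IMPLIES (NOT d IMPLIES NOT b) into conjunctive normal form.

d OR NOT b

(b IMPLIES NOT d) IMPLIES (NOT d IMPLIES NOT b)
= NOT (b IMPLIES NOT d) OR (NOT d IMPLIES NOT b)   [eliminate IMPLIES]
= NOT (NOT b OR NOT d) OR (NOT d IMPLIES NOT b)   [eliminate IMPLIES]
= NOT (NOT b OR NOT d) OR NOT NOT d OR NOT b   [eliminate IMPLIES]
= (NOT NOT b AND NOT NOT d) OR NOT NOT d OR NOT b   [De Morgan]
= (b AND NOT NOT d) OR NOT NOT d OR NOT b   [double negation]
= (b AND d) OR NOT NOT d OR NOT b   [double negation]
= (b AND d) OR d OR NOT b   [double negation]
= (b OR d OR NOT b) AND (d OR d OR NOT b)   [distribute OR over AND]
= d OR NOT b   [simplify]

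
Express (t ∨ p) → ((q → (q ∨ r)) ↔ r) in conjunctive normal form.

(t ∨ p) → ((q → (q ∨ r)) ↔ r)
≡ ¬(t ∨ p) ∨ ((q → (q ∨ r)) ↔ r)   (eliminate →)
≡ ¬(t ∨ p) ∨ (((q → (q ∨ r)) → r) ∧ (r → (q → (q ∨ r))))   (eliminate ↔)
≡ ¬(t ∨ p) ∨ ((¬(q → (q ∨ r)) ∨ r) ∧ (r → (q → (q ∨ r))))   (eliminate →)
≡ ¬(t ∨ p) ∨ ((¬(¬q ∨ q ∨ r) ∨ r) ∧ (r → (q → (q ∨ r))))   (eliminate →)
≡ ¬(t ∨ p) ∨ ((¬(¬q ∨ q ∨ r) ∨ r) ∧ (¬r ∨ (q → (q ∨ r))))   (eliminate →)
≡ ¬(t ∨ p) ∨ ((¬(¬q ∨ q ∨ r) ∨ r) ∧ (¬r ∨ ¬q ∨ q ∨ r))   (eliminate →)
≡ (¬t ∧ ¬p) ∨ ((¬(¬q ∨ q ∨ r) ∨ r) ∧ (¬r ∨ ¬q ∨ q ∨ r))   (De Morgan)
≡ (¬t ∧ ¬p) ∨ (((¬¬q ∧ ¬q ∧ ¬r) ∨ r) ∧ (¬r ∨ ¬q ∨ q ∨ r))   (De Morgan)
≡ (¬t ∧ ¬p) ∨ (((q ∧ ¬q ∧ ¬r) ∨ r) ∧ (¬r ∨ ¬q ∨ q ∨ r))   (double negation)
≡ (¬t ∨ q ∨ r) ∧ (¬t ∨ ¬q ∨ r) ∧ (¬t ∨ ¬r ∨ r) ∧ (¬t ∨ ¬r ∨ ¬q ∨ q ∨ r) ∧ (¬p ∨ q ∨ r) ∧ (¬p ∨ ¬q ∨ r) ∧ (¬p ∨ ¬r ∨ r) ∧ (¬p ∨ ¬r ∨ ¬q ∨ q ∨ r)   (distribute ∨ over ∧)
≡ (¬t ∨ q ∨ r) ∧ (¬t ∨ ¬q ∨ r) ∧ (¬p ∨ q ∨ r) ∧ (¬p ∨ ¬q ∨ r)   (simplify)

(¬t ∨ q ∨ r) ∧ (¬t ∨ ¬q ∨ r) ∧ (¬p ∨ q ∨ r) ∧ (¬p ∨ ¬q ∨ r)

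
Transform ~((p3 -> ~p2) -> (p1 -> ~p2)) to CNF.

(~p3 | ~p2) & p1 & p2

~((p3 -> ~p2) -> (p1 -> ~p2))
⇔ ~(~(p3 -> ~p2) | (p1 -> ~p2))   — eliminate ->
⇔ ~(~(~p3 | ~p2) | (p1 -> ~p2))   — eliminate ->
⇔ ~(~(~p3 | ~p2) | ~p1 | ~p2)   — eliminate ->
⇔ ~~(~p3 | ~p2) & ~~p1 & ~~p2   — De Morgan
⇔ (~p3 | ~p2) & ~~p1 & ~~p2   — double negation
⇔ (~p3 | ~p2) & p1 & ~~p2   — double negation
⇔ (~p3 | ~p2) & p1 & p2   — double negation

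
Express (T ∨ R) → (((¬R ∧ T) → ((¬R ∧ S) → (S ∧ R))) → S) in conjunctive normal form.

(¬T ∨ S) ∧ (¬R ∨ S)

(T ∨ R) → (((¬R ∧ T) → ((¬R ∧ S) → (S ∧ R))) → S)
≡ ¬(T ∨ R) ∨ (((¬R ∧ T) → ((¬R ∧ S) → (S ∧ R))) → S)   [eliminate →]
≡ ¬(T ∨ R) ∨ ¬((¬R ∧ T) → ((¬R ∧ S) → (S ∧ R))) ∨ S   [eliminate →]
≡ ¬(T ∨ R) ∨ ¬(¬(¬R ∧ T) ∨ ((¬R ∧ S) → (S ∧ R))) ∨ S   [eliminate →]
≡ ¬(T ∨ R) ∨ ¬(¬(¬R ∧ T) ∨ ¬(¬R ∧ S) ∨ (S ∧ R)) ∨ S   [eliminate →]
≡ (¬T ∧ ¬R) ∨ ¬(¬(¬R ∧ T) ∨ ¬(¬R ∧ S) ∨ (S ∧ R)) ∨ S   [De Morgan]
≡ (¬T ∧ ¬R) ∨ (¬¬(¬R ∧ T) ∧ ¬¬(¬R ∧ S) ∧ ¬(S ∧ R)) ∨ S   [De Morgan]
≡ (¬T ∧ ¬R) ∨ (¬R ∧ T ∧ ¬¬(¬R ∧ S) ∧ ¬(S ∧ R)) ∨ S   [double negation]
≡ (¬T ∧ ¬R) ∨ (¬R ∧ T ∧ ¬R ∧ S ∧ ¬(S ∧ R)) ∨ S   [double negation]
≡ (¬T ∧ ¬R) ∨ (¬R ∧ T ∧ ¬R ∧ S ∧ (¬S ∨ ¬R)) ∨ S   [De Morgan]
≡ (¬T ∨ ¬R ∨ S) ∧ (¬T ∨ T ∨ S) ∧ (¬T ∨ ¬R ∨ S) ∧ (¬T ∨ S ∨ S) ∧ (¬T ∨ ¬S ∨ ¬R ∨ S) ∧ (¬R ∨ ¬R ∨ S) ∧ (¬R ∨ T ∨ S) ∧ (¬R ∨ ¬R ∨ S) ∧ (¬R ∨ S ∨ S) ∧ (¬R ∨ ¬S ∨ ¬R ∨ S)   [distribute ∨ over ∧]
≡ (¬T ∨ S) ∧ (¬R ∨ S)   [simplify]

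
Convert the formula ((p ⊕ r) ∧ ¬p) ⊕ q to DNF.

((p ⊕ r) ∧ ¬p) ⊕ q
≡ ((p ⊕ r) ∧ ¬p ∧ ¬q) ∨ (¬((p ⊕ r) ∧ ¬p) ∧ q)   [expand ⊕]
≡ (((p ∧ ¬r) ∨ (¬p ∧ r)) ∧ ¬p ∧ ¬q) ∨ (¬((p ⊕ r) ∧ ¬p) ∧ q)   [expand ⊕]
≡ (((p ∧ ¬r) ∨ (¬p ∧ r)) ∧ ¬p ∧ ¬q) ∨ (¬(((p ∧ ¬r) ∨ (¬p ∧ r)) ∧ ¬p) ∧ q)   [expand ⊕]
≡ (((p ∧ ¬r) ∨ (¬p ∧ r)) ∧ ¬p ∧ ¬q) ∨ ((¬((p ∧ ¬r) ∨ (¬p ∧ r)) ∨ ¬¬p) ∧ q)   [De Morgan]
≡ (((p ∧ ¬r) ∨ (¬p ∧ r)) ∧ ¬p ∧ ¬q) ∨ (((¬(p ∧ ¬r) ∧ ¬(¬p ∧ r)) ∨ ¬¬p) ∧ q)   [De Morgan]
≡ (((p ∧ ¬r) ∨ (¬p ∧ r)) ∧ ¬p ∧ ¬q) ∨ ((((¬p ∨ ¬¬r) ∧ ¬(¬p ∧ r)) ∨ ¬¬p) ∧ q)   [De Morgan]
≡ (((p ∧ ¬r) ∨ (¬p ∧ r)) ∧ ¬p ∧ ¬q) ∨ ((((¬p ∨ r) ∧ ¬(¬p ∧ r)) ∨ ¬¬p) ∧ q)   [double negation]
≡ (((p ∧ ¬r) ∨ (¬p ∧ r)) ∧ ¬p ∧ ¬q) ∨ ((((¬p ∨ r) ∧ (¬¬p ∨ ¬r)) ∨ ¬¬p) ∧ q)   [De Morgan]
≡ (((p ∧ ¬r) ∨ (¬p ∧ r)) ∧ ¬p ∧ ¬q) ∨ ((((¬p ∨ r) ∧ (p ∨ ¬r)) ∨ ¬¬p) ∧ q)   [double negation]
≡ (((p ∧ ¬r) ∨ (¬p ∧ r)) ∧ ¬p ∧ ¬q) ∨ ((((¬p ∨ r) ∧ (p ∨ ¬r)) ∨ p) ∧ q)   [double negation]
≡ (p ∧ ¬r ∧ ¬p ∧ ¬q) ∨ (¬p ∧ r ∧ ¬p ∧ ¬q) ∨ (¬p ∧ p ∧ q) ∨ (¬p ∧ ¬r ∧ q) ∨ (r ∧ p ∧ q) ∨ (r ∧ ¬r ∧ q) ∨ (p ∧ q)   [distribute ∧ over ∨]
≡ (¬p ∧ r ∧ ¬q) ∨ (¬p ∧ ¬r ∧ q) ∨ (p ∧ q)   [simplify]

(¬p ∧ r ∧ ¬q) ∨ (¬p ∧ ¬r ∧ q) ∨ (p ∧ q)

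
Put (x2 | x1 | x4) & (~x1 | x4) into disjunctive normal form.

(x2 | x1 | x4) & (~x1 | x4)
= (x2 & ~x1) | (x2 & x4) | (x1 & ~x1) | (x1 & x4) | (x4 & ~x1) | (x4 & x4)   [distribute & over |]
= (x2 & ~x1) | x4   [simplify]

(x2 & ~x1) | x4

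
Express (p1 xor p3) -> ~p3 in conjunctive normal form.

~p3 | p1

(p1 xor p3) -> ~p3
= ~(p1 xor p3) | ~p3
= ~((p1 | p3) & ~(p1 & p3)) | ~p3
= ~(p1 | p3) | ~~(p1 & p3) | ~p3
= (~p1 & ~p3) | ~~(p1 & p3) | ~p3
= (~p1 & ~p3) | (p1 & p3) | ~p3
= (~p1 | p1 | ~p3) & (~p1 | p3 | ~p3) & (~p3 | p1 | ~p3) & (~p3 | p3 | ~p3)
= ~p3 | p1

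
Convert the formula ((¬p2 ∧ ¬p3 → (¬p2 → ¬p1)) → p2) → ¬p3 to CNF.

¬p2 ∨ ¬p3

((¬p2 ∧ ¬p3 → (¬p2 → ¬p1)) → p2) → ¬p3
⇔ ¬((¬p2 ∧ ¬p3 → (¬p2 → ¬p1)) → p2) ∨ ¬p3   — eliminate →
⇔ ¬(¬(¬p2 ∧ ¬p3 → (¬p2 → ¬p1)) ∨ p2) ∨ ¬p3   — eliminate →
⇔ ¬(¬(¬(¬p2 ∧ ¬p3) ∨ (¬p2 → ¬p1)) ∨ p2) ∨ ¬p3   — eliminate →
⇔ ¬(¬(¬(¬p2 ∧ ¬p3) ∨ ¬¬p2 ∨ ¬p1) ∨ p2) ∨ ¬p3   — eliminate →
⇔ ¬¬(¬(¬p2 ∧ ¬p3) ∨ ¬¬p2 ∨ ¬p1) ∧ ¬p2 ∨ ¬p3   — De Morgan
⇔ (¬(¬p2 ∧ ¬p3) ∨ ¬¬p2 ∨ ¬p1) ∧ ¬p2 ∨ ¬p3   — double negation
⇔ (¬¬p2 ∨ ¬¬p3 ∨ ¬¬p2 ∨ ¬p1) ∧ ¬p2 ∨ ¬p3   — De Morgan
⇔ (p2 ∨ ¬¬p3 ∨ ¬¬p2 ∨ ¬p1) ∧ ¬p2 ∨ ¬p3   — double negation
⇔ (p2 ∨ p3 ∨ ¬¬p2 ∨ ¬p1) ∧ ¬p2 ∨ ¬p3   — double negation
⇔ (p2 ∨ p3 ∨ p2 ∨ ¬p1) ∧ ¬p2 ∨ ¬p3   — double negation
⇔ (p2 ∨ p3 ∨ p2 ∨ ¬p1 ∨ ¬p3) ∧ (¬p2 ∨ ¬p3)   — distribute ∨ over ∧
⇔ ¬p2 ∨ ¬p3   — simplify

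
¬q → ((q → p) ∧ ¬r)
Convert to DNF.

q ∨ (¬q ∧ ¬r) ∨ (p ∧ ¬r)

¬q → ((q → p) ∧ ¬r)
⇔ ¬¬q ∨ ((q → p) ∧ ¬r)   [eliminate →]
⇔ ¬¬q ∨ ((¬q ∨ p) ∧ ¬r)   [eliminate →]
⇔ q ∨ ((¬q ∨ p) ∧ ¬r)   [double negation]
⇔ q ∨ (¬q ∧ ¬r) ∨ (p ∧ ¬r)   [distribute ∧ over ∨]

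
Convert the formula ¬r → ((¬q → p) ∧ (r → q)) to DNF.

¬r → ((¬q → p) ∧ (r → q))
= ¬¬r ∨ ((¬q → p) ∧ (r → q))   (eliminate →)
= ¬¬r ∨ ((¬¬q ∨ p) ∧ (r → q))   (eliminate →)
= ¬¬r ∨ ((¬¬q ∨ p) ∧ (¬r ∨ q))   (eliminate →)
= r ∨ ((¬¬q ∨ p) ∧ (¬r ∨ q))   (double negation)
= r ∨ ((q ∨ p) ∧ (¬r ∨ q))   (double negation)
= r ∨ (q ∧ ¬r) ∨ (q ∧ q) ∨ (p ∧ ¬r) ∨ (p ∧ q)   (distribute ∧ over ∨)
= r ∨ q ∨ (p ∧ ¬r)   (simplify)

r ∨ q ∨ (p ∧ ¬r)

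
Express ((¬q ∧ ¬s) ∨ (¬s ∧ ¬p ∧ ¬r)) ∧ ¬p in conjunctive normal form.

((¬q ∧ ¬s) ∨ (¬s ∧ ¬p ∧ ¬r)) ∧ ¬p
≡ (¬q ∨ ¬s) ∧ (¬q ∨ ¬p) ∧ (¬q ∨ ¬r) ∧ (¬s ∨ ¬s) ∧ (¬s ∨ ¬p) ∧ (¬s ∨ ¬r) ∧ ¬p   — distribute ∨ over ∧
≡ (¬q ∨ ¬r) ∧ ¬s ∧ ¬p   — simplify

(¬q ∨ ¬r) ∧ ¬s ∧ ¬p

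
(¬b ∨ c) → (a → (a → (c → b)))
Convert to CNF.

(¬b ∨ c) → (a → (a → (c → b)))
= ¬(¬b ∨ c) ∨ (a → (a → (c → b)))   [eliminate →]
= ¬(¬b ∨ c) ∨ ¬a ∨ (a → (c → b))   [eliminate →]
= ¬(¬b ∨ c) ∨ ¬a ∨ ¬a ∨ (c → b)   [eliminate →]
= ¬(¬b ∨ c) ∨ ¬a ∨ ¬a ∨ ¬c ∨ b   [eliminate →]
= (¬¬b ∧ ¬c) ∨ ¬a ∨ ¬a ∨ ¬c ∨ b   [De Morgan]
= (b ∧ ¬c) ∨ ¬a ∨ ¬a ∨ ¬c ∨ b   [double negation]
= (b ∨ ¬a ∨ ¬a ∨ ¬c ∨ b) ∧ (¬c ∨ ¬a ∨ ¬a ∨ ¬c ∨ b)   [distribute ∨ over ∧]
= b ∨ ¬a ∨ ¬c   [simplify]

b ∨ ¬a ∨ ¬c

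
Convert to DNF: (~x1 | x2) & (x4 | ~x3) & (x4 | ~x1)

(~x1 | x2) & (x4 | ~x3) & (x4 | ~x1)
≡ (~x1 & x4 & x4) | (~x1 & x4 & ~x1) | (~x1 & ~x3 & x4) | (~x1 & ~x3 & ~x1) | (x2 & x4 & x4) | (x2 & x4 & ~x1) | (x2 & ~x3 & x4) | (x2 & ~x3 & ~x1)   [distribute & over |]
≡ (~x1 & x4) | (~x1 & ~x3) | (x2 & x4)   [simplify]

(~x1 & x4) | (~x1 & ~x3) | (x2 & x4)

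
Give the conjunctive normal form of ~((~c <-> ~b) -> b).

(b | ~c) & ~b

~((~c <-> ~b) -> b)
⇔ ~(~(~c <-> ~b) | b)   [eliminate ->]
⇔ ~(~((~c -> ~b) & (~b -> ~c)) | b)   [eliminate <->]
⇔ ~(~((~~c | ~b) & (~b -> ~c)) | b)   [eliminate ->]
⇔ ~(~((~~c | ~b) & (~~b | ~c)) | b)   [eliminate ->]
⇔ ~~((~~c | ~b) & (~~b | ~c)) & ~b   [De Morgan]
⇔ (~~c | ~b) & (~~b | ~c) & ~b   [double negation]
⇔ (c | ~b) & (~~b | ~c) & ~b   [double negation]
⇔ (c | ~b) & (b | ~c) & ~b   [double negation]
⇔ (b | ~c) & ~b   [simplify]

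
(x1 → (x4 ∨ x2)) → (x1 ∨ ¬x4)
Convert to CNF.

(x1 → (x4 ∨ x2)) → (x1 ∨ ¬x4)
= ¬(x1 → (x4 ∨ x2)) ∨ x1 ∨ ¬x4   — eliminate →
= ¬(¬x1 ∨ x4 ∨ x2) ∨ x1 ∨ ¬x4   — eliminate →
= (¬¬x1 ∧ ¬x4 ∧ ¬x2) ∨ x1 ∨ ¬x4   — De Morgan
= (x1 ∧ ¬x4 ∧ ¬x2) ∨ x1 ∨ ¬x4   — double negation
= (x1 ∨ x1 ∨ ¬x4) ∧ (¬x4 ∨ x1 ∨ ¬x4) ∧ (¬x2 ∨ x1 ∨ ¬x4)   — distribute ∨ over ∧
= x1 ∨ ¬x4   — simplify

x1 ∨ ¬x4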